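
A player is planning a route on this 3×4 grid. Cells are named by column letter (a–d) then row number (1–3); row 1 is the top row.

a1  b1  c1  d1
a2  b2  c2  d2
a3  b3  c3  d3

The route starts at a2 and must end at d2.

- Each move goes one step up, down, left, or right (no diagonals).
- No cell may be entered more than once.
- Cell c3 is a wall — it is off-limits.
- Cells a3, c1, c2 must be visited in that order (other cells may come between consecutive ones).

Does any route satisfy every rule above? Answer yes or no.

One route that works: a2 → a3 → b3 → b2 → b1 → c1 → c2 → d2.

yes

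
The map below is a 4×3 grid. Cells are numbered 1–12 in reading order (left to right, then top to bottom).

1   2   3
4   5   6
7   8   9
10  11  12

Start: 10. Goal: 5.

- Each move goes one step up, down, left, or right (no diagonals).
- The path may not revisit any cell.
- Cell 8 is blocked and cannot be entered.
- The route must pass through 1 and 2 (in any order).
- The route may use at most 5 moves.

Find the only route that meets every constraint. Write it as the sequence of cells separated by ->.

The 5-move cap with required stops at 1, 2 leaves no slack for detours.
Route from 10: 3× up (reaching 1), right to 2, down to 5 — 5 moves in all.
Check: all required cells visited; 5 ≤ 5 moves.

10 -> 7 -> 4 -> 1 -> 2 -> 5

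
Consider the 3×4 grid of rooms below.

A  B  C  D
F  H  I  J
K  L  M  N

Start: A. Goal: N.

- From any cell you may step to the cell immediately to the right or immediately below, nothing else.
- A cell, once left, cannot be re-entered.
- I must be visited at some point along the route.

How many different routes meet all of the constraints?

6

A right/down-only route from A to N makes exactly 2 down-moves and 3 right-moves in some order.
With no other constraints that would be C(5,2) = 10 routes.
Split at I and multiply the segment counts: A→I: 3; I→N: 2; product = 6.
That gives 6 routes.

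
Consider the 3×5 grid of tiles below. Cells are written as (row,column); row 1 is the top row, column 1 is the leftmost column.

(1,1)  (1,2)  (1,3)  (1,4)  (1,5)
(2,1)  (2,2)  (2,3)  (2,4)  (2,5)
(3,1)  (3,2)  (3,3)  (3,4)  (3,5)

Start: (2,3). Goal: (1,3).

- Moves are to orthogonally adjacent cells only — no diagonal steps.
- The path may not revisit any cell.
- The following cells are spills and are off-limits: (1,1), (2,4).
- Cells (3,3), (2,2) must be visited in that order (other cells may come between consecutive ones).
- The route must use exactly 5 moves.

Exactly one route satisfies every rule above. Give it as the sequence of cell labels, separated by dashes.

The waypoints must appear in the order (3,3), (2,2), with no cell reused.
Route from (2,3): down 1 to (3,3), left 1 to (3,2), up 2 to (1,2), right 1 to (1,3) — 5 moves in all.
Check: order respected ((3,3) at step 1, (2,2) at step 3); 5 moves as required.

(2,3) - (3,3) - (3,2) - (2,2) - (1,2) - (1,3)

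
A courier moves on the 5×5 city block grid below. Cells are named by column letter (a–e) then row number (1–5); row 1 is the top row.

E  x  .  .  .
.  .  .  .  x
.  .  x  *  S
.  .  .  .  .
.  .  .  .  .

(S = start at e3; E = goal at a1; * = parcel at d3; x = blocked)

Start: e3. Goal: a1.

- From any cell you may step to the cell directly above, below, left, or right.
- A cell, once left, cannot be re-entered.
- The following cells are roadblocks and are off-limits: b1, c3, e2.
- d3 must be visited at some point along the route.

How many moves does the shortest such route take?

6

Any route passes through d3 somewhere between e3 and a1. Summing Manhattan distances along the two legs (e3 → d3 → a1) gives a lower bound of 1 + 5 = 6 moves.
A route of 6 moves achieves this: e3 → d3 → d2 → c2 → b2 → a2 → a1.
Since 6 matches the lower bound, it is optimal.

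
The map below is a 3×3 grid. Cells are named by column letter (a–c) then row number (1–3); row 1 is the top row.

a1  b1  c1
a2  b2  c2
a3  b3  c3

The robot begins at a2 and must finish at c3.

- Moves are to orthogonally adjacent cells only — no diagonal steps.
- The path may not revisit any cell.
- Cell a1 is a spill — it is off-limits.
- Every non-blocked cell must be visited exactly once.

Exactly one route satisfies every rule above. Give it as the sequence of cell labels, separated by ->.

a2 -> a3 -> b3 -> b2 -> b1 -> c1 -> c2 -> c3

Need to visit all 8 open cells exactly once, starting at a2 and ending at c3.
Route from a2: down 1 to a3, right 1 to b3, up 2 to b1, right 1 to c1, down 2 to c3 — 7 moves in all.
Check: all 8 open cells covered.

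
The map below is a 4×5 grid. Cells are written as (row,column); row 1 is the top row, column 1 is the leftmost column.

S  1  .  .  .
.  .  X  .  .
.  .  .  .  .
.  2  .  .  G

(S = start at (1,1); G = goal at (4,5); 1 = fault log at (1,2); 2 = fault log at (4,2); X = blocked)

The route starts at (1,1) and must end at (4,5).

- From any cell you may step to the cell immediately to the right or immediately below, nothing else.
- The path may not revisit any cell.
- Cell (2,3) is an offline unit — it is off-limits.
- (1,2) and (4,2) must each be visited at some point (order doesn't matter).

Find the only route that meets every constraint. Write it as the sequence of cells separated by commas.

Moves only go right or down, so the column and row indices never decrease.
Route from (1,1): right to (1,2), 3× down (reaching (4,2)), 3× right (reaching (4,5)) — 7 moves in all.
Check: all required cells visited.

(1,1), (1,2), (2,2), (3,2), (4,2), (4,3), (4,4), (4,5)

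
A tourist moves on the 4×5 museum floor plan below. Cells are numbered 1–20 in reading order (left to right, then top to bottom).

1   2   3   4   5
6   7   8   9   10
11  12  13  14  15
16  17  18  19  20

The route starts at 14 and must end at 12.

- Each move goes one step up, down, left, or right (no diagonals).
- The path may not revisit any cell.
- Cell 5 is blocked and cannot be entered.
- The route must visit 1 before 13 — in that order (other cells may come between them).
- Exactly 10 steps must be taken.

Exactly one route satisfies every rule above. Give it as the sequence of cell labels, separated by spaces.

14 9 4 3 2 1 6 7 8 13 12

The waypoints must appear in the order 1, 13, with no cell reused.
Route from 14: 2× up (reaching 4), 3× left (reaching 1), down to 6, 2× right (reaching 8), down to 13, left to 12 — 10 moves in all.
Check: order respected (1 at step 5, 13 at step 9); 10 moves as required.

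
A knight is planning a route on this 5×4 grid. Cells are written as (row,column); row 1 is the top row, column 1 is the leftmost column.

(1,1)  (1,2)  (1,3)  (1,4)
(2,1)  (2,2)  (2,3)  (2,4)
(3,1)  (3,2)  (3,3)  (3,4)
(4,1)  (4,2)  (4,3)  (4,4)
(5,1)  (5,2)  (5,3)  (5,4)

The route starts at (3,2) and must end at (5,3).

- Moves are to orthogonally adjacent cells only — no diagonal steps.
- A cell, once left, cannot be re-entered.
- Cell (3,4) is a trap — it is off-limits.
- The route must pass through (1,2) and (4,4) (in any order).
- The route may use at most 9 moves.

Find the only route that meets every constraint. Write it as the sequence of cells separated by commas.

Any route must reach (1,2) and (4,4) and still end at (5,3) within 9 moves, so the order of the required stops is forced.
Route from (3,2): up 2 to (1,2), right 1 to (1,3), down 3 to (4,3), right 1 to (4,4), down 1 to (5,4), left 1 to (5,3) — 9 moves in all.
Check: all required cells visited; 9 ≤ 9 moves.

(3,2), (2,2), (1,2), (1,3), (2,3), (3,3), (4,3), (4,4), (5,4), (5,3)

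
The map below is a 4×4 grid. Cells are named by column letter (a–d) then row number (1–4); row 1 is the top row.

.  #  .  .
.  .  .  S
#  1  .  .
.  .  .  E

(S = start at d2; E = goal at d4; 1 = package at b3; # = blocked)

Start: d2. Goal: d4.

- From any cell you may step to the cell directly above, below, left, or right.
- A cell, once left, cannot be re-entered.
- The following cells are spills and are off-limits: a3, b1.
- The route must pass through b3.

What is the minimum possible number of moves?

6

Any route passes through b3 somewhere between d2 and d4. Summing Manhattan distances along the two legs (d2 → b3 → d4) gives a lower bound of 3 + 3 = 6 moves.
A route of 6 moves achieves this: d2 → d3 → c3 → b3 → b4 → c4 → d4.
Since 6 matches the lower bound, it is optimal.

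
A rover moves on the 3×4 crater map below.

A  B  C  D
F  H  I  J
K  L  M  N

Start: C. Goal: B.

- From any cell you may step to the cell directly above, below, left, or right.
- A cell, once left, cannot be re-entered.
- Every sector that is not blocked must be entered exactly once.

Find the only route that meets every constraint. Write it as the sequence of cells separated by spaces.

C D J N M I H L K F A B

Need to visit all 12 open cells exactly once, starting at C and ending at B.
Route from C: right to D, 2× down (reaching N), left to M, up to I, left to H, down to L, left to K, 2× up (reaching A), right to B — 11 moves in all.
Check: all 12 open cells covered.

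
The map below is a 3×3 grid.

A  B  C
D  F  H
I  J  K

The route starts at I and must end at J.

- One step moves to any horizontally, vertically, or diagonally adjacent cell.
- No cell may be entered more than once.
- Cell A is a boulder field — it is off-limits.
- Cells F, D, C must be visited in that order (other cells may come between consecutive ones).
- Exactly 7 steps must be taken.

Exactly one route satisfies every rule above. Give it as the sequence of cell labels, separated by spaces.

The waypoints must appear in the order F, D, C, with no cell reused.
Route from I: up-right 1 to F, left 1 to D, up-right 1 to B, right 1 to C, down 2 to K, left 1 to J — 7 moves in all.
Check: order respected (F at step 1, D at step 2, C at step 4); 7 moves as required.

I F D B C H K J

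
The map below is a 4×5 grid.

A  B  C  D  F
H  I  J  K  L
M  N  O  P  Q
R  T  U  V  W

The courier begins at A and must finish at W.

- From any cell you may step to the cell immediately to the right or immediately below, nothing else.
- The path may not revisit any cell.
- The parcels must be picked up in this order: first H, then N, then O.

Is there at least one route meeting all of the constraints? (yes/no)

yes

One route that works: A → H → M → N → O → U → V → W.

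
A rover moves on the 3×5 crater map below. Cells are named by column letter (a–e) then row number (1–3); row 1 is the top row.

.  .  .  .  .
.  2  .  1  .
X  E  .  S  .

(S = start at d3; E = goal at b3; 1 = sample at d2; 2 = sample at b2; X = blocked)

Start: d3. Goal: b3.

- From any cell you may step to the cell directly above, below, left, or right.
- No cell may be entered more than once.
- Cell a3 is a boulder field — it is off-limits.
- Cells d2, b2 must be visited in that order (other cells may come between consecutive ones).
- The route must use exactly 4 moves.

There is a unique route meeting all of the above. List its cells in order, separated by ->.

The waypoints must appear in the order d2, b2, with no cell reused.
Route from d3: up to d2, 2× left (reaching b2), down to b3 — 4 moves in all.
Check: order respected (1 at step 1, 2 at step 3); 4 moves as required.

d3 -> d2 -> c2 -> b2 -> b3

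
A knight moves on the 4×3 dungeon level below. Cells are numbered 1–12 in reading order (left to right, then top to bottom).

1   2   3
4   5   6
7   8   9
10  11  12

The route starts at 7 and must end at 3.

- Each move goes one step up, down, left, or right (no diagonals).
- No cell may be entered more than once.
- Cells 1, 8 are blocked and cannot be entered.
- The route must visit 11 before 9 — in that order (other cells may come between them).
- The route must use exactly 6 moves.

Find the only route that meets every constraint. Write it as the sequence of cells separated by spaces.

The waypoints must appear in the order 11, 9, with no cell reused.
Route from 7: down 1 to 10, right 2 to 12, up 3 to 3 — 6 moves in all.
Check: order respected (11 at step 2, 9 at step 4); 6 moves as required.

7 10 11 12 9 6 3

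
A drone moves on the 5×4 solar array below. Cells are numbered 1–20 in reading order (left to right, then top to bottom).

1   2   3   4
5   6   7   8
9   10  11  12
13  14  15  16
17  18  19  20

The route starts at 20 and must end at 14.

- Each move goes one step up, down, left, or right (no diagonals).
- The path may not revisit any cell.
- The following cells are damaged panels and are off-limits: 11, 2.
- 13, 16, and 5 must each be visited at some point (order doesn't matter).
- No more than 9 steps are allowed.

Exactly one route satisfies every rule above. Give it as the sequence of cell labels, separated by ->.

The budget equals the shortest possible length, so every move has to be on a shortest route through the required cells.
Route from 20: 3× up (reaching 8), 3× left (reaching 5), 2× down (reaching 13), right to 14 — 9 moves in all.
Check: all required cells visited; 9 ≤ 9 moves.

20 -> 16 -> 12 -> 8 -> 7 -> 6 -> 5 -> 9 -> 13 -> 14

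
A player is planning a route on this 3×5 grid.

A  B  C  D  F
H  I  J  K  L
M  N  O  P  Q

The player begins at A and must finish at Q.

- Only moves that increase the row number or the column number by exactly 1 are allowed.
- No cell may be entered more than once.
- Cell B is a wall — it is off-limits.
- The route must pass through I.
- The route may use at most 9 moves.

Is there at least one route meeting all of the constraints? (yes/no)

One route that works: A → H → I → N → O → P → Q.

yes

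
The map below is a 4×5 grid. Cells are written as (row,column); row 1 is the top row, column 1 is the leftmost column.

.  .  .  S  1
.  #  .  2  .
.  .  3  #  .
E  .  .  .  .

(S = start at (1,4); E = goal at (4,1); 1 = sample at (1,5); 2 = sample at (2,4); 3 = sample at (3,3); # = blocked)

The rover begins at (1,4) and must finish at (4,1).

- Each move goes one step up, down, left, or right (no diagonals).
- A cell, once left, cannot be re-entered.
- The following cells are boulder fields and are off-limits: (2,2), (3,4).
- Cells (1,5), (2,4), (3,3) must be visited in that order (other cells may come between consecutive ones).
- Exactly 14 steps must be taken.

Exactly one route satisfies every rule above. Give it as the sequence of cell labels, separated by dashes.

The waypoints must appear in the order (1,5), (2,4), (3,3), with no cell reused.
Route from (1,4): right 1 to (1,5), down 1 to (2,5), left 2 to (2,3), up 1 to (1,3), left 2 to (1,1), down 2 to (3,1), right 2 to (3,3), down 1 to (4,3), left 2 to (4,1) — 14 moves in all.
Check: order respected (1 at step 1, 2 at step 3, 3 at step 11); 14 moves as required.

(1,4) - (1,5) - (2,5) - (2,4) - (2,3) - (1,3) - (1,2) - (1,1) - (2,1) - (3,1) - (3,2) - (3,3) - (4,3) - (4,2) - (4,1)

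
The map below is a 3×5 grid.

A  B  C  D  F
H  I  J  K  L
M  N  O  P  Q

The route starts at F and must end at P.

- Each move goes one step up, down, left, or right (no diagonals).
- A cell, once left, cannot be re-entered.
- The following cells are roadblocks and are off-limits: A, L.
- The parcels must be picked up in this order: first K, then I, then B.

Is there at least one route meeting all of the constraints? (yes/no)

Ignoring the required order, 5 revisit-free routes from F to P pass through all of K, I, and B; the waypoint orders that occur are B → I → K (3); K → B → I (2) — never K → I → B.

no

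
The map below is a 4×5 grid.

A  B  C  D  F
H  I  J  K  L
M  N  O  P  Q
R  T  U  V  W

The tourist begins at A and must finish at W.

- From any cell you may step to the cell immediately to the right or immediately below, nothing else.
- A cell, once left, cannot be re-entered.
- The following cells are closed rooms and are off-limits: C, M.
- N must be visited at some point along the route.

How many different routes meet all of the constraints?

A right/down-only route from A to W makes exactly 3 down-moves and 4 right-moves in some order.
With no other constraints that would be C(7,3) = 35 routes.
Split at N and multiply the segment counts (each segment already excludes blocked cells): A→N: 2; N→W: 4; product = 8.
That gives 8 routes.

8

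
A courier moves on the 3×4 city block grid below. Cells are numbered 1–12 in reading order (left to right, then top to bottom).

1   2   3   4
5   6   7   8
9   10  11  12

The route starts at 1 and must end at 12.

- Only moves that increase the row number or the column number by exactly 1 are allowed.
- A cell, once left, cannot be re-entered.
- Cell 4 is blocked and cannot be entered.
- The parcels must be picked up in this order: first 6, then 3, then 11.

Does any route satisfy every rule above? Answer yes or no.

no

3 lies above 6, so going from 6 to 3 would need an upward move — but moves only go right/down, so 6 cannot be visited before 3.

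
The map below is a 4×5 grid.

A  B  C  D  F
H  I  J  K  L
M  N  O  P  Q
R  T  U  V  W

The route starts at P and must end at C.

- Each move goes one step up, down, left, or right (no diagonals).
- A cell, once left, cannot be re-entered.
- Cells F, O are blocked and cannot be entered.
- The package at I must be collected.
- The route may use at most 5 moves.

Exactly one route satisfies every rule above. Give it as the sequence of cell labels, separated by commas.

P, K, J, I, B, C

The 5-move cap with required stops at I leaves no slack for detours.
Route from P: up 1 to K, left 2 to I, up 1 to B, right 1 to C — 5 moves in all.
Check: all required cells visited; 5 ≤ 5 moves.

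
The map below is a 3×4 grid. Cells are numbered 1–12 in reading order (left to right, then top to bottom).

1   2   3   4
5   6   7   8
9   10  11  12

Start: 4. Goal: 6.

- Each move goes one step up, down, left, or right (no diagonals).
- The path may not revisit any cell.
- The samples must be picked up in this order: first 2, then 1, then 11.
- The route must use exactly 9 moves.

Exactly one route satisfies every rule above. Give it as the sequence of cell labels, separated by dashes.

4 - 3 - 2 - 1 - 5 - 9 - 10 - 11 - 7 - 6

The waypoints must appear in the order 2, 1, 11, with no cell reused.
Route from 4: 3× left (reaching 1), 2× down (reaching 9), 2× right (reaching 11), up to 7, left to 6 — 9 moves in all.
Check: order respected (2 at step 2, 1 at step 3, 11 at step 7); 9 moves as required.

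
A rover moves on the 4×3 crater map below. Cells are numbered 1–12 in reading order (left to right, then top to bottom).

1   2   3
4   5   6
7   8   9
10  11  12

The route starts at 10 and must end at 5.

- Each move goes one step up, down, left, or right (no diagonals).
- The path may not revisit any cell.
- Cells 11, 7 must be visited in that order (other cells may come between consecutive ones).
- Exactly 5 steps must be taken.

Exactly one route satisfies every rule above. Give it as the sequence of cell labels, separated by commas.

10, 11, 8, 7, 4, 5

The waypoints must appear in the order 11, 7, with no cell reused.
Route from 10: right to 11, up to 8, left to 7, up to 4, right to 5 — 5 moves in all.
Check: order respected (11 at step 1, 7 at step 3); 5 moves as required.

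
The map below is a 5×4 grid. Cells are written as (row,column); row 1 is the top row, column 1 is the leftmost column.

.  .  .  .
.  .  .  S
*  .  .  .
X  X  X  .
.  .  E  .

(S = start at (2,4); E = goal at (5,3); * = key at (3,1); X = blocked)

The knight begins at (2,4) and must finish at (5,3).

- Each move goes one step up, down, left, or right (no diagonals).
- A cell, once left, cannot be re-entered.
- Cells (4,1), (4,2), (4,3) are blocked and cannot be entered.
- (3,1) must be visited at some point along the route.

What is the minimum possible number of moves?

10

Any route passes through (3,1) somewhere between (2,4) and (5,3). Summing Manhattan distances along the two legs ((2,4) → (3,1) → (5,3)) gives a lower bound of 4 + 4 = 8 moves.
That bound ignores the blocked cells. Measuring each leg by the fewest moves that actually steer around them ((2,4)→(3,1): 4; (3,1)→(5,3): 6) raises the lower bound to 10.
A route of 10 moves exists: (2,4) → (2,3) → (2,2) → (2,1) → (3,1) → (3,2) → (3,3) → (3,4) → (4,4) → (5,4) → (5,3).
Since 10 matches that lower bound, it is optimal.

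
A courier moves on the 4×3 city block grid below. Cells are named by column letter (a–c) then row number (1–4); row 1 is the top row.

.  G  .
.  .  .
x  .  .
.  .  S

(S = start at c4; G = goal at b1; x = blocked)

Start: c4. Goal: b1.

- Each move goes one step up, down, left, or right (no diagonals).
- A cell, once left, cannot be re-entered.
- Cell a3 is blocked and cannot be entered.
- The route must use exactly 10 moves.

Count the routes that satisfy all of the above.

Need simple routes of exactly 10 moves from c4 to b1 (Manhattan distance 4, so 3 moves are spent on a detour and 3 undoing it).
No route satisfies every constraint, so the count is 0.

0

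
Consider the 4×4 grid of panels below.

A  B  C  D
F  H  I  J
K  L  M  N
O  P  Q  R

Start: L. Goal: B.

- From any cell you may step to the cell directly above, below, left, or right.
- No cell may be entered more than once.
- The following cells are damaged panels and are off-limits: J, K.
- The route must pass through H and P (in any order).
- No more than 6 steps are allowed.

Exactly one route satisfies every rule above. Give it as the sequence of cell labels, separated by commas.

The budget equals the shortest possible length, so every move has to be on a shortest route through the required cells.
Route from L: down 1 to P, right 1 to Q, up 2 to I, left 1 to H, up 1 to B — 6 moves in all.
Check: all required cells visited; 6 ≤ 6 moves.

L, P, Q, M, I, H, B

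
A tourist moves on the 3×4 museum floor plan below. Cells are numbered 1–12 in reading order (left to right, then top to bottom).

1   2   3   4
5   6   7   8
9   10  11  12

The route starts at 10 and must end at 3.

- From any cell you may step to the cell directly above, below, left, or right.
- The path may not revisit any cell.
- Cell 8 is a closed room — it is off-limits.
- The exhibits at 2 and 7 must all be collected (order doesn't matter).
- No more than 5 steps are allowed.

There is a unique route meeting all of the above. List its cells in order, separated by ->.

The budget equals the shortest possible length, so every move has to be on a shortest route through the required cells.
Route from 10: right 1 to 11, up 1 to 7, left 1 to 6, up 1 to 2, right 1 to 3 — 5 moves in all.
Check: all required cells visited; 5 ≤ 5 moves.

10 -> 11 -> 7 -> 6 -> 2 -> 3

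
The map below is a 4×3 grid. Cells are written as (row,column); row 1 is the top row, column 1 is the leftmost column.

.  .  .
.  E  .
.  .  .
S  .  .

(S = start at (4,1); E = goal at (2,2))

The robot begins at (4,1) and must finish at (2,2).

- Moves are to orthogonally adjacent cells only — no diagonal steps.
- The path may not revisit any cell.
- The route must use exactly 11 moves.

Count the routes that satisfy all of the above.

Need simple routes of exactly 11 moves from (4,1) to (2,2) (Manhattan distance 3, so 4 moves are spent on a detour and 4 undoing it).
Enumerating: (4,1) (3,1) (2,1) (1,1) (1,2) (1,3) (2,3) (3,3) (4,3) (4,2) (3,2) (2,2) | (4,1) (3,1) (3,2) (4,2) (4,3) (3,3) (2,3) (1,3) (1,2) (1,1) (2,1) (2,2) | (4,1) (4,2) (4,3) (3,3) (2,3) (1,3) (1,2) (1,1) (2,1) (3,1) (3,2) (2,2) | (4,1) (4,2) (4,3) (3,3) (3,2) (3,1) (2,1) (1,1) (1,2) (1,3) (2,3) (2,2).
That gives 4 routes.

4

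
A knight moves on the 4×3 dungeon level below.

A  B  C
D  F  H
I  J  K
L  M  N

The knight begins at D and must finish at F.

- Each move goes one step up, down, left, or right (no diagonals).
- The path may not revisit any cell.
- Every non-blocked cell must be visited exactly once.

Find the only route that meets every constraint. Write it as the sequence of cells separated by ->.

Need to visit all 12 open cells exactly once, starting at D and ending at F.
Cell N has only two open neighbours (K and M), so the path must pass straight through it: one of those is the cell it's entered from and the other is where it exits.
Route from D: up 1 to A, right 2 to C, down 3 to N, left 2 to L, up 1 to I, right 1 to J, up 1 to F — 11 moves in all.
Check: all 12 open cells covered.

D -> A -> B -> C -> H -> K -> N -> M -> L -> I -> J -> F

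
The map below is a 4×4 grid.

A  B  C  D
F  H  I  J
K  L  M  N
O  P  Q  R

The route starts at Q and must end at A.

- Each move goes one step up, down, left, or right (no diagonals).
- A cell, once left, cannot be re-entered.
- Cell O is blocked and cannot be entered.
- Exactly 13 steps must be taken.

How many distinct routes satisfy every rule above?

Need simple routes of exactly 13 moves from Q to A (Manhattan distance 5, so 4 moves are spent on a detour and 4 undoing it).
Enumerating: Q P L K F H I M N J D C B A | Q R N J D C I M L K F H B A | Q R N J D C B H I M L K F A | Q R N M I J D C B H L K F A | Q R N M L K F H I J D C B A.
That gives 5 routes.

5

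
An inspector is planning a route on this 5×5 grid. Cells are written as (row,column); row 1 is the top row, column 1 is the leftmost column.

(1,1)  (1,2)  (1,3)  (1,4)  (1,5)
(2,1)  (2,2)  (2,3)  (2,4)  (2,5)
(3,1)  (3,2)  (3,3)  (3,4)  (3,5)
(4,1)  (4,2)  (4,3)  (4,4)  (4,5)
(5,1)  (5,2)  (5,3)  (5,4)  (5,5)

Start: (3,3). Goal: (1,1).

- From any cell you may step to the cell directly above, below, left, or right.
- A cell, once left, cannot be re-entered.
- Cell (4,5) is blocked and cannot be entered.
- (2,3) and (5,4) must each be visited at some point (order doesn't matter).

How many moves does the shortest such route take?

10

Any route passes through (2,3) and (5,4) in some order between (3,3) and (1,1). Summing Manhattan distances along each leg and taking the cheapest ordering ((3,3) → (5,4) → (2,3) → (1,1)) gives a lower bound of 3 + 4 + 3 = 10 moves.
A route of 10 moves achieves this: (3,3) → (4,3) → (5,3) → (5,4) → (4,4) → (3,4) → (2,4) → (2,3) → (1,3) → (1,2) → (1,1).
Since 10 matches the lower bound, it is optimal.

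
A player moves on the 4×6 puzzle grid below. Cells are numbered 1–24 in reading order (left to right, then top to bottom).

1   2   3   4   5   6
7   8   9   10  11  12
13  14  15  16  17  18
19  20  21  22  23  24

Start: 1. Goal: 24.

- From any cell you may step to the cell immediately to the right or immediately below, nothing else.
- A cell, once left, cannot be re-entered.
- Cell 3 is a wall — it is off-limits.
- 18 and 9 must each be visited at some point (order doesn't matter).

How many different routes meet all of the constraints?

A right/down-only route from 1 to 24 makes exactly 3 down-moves and 5 right-moves in some order.
With no other constraints that would be C(8,3) = 56 routes.
A monotone route can only reach the required cells in the order 9, 18, so split there and multiply the segment counts (each segment already excludes blocked cells): 1→9: 2; 9→18: 4; 18→24: 1; product = 8.
That gives 8 routes.

8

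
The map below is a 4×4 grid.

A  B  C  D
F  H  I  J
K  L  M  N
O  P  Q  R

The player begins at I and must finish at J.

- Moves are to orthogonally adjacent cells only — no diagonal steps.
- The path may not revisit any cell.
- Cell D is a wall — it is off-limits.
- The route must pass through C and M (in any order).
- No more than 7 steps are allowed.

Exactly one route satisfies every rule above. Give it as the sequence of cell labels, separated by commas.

The 7-move cap with required stops at C, M leaves no slack for detours.
Route from I: up 1 to C, left 1 to B, down 2 to L, right 2 to N, up 1 to J — 7 moves in all.
Check: all required cells visited; 7 ≤ 7 moves.

I, C, B, H, L, M, N, J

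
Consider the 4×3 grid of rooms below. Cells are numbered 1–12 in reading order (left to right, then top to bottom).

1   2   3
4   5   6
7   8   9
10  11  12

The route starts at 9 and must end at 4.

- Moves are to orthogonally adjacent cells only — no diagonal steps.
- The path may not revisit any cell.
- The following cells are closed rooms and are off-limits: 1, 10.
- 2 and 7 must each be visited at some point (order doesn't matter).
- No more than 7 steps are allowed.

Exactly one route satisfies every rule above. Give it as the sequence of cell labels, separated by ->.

9 -> 6 -> 3 -> 2 -> 5 -> 8 -> 7 -> 4

The budget equals the shortest possible length, so every move has to be on a shortest route through the required cells.
Route from 9: up 2 to 3, left 1 to 2, down 2 to 8, left 1 to 7, up 1 to 4 — 7 moves in all.
Check: all required cells visited; 7 ≤ 7 moves.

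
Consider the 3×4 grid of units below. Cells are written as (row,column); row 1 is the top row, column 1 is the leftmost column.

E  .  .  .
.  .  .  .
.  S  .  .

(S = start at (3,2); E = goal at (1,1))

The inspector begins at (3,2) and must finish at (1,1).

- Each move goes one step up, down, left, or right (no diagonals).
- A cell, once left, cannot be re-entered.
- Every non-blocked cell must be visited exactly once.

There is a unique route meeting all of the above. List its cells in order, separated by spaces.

Need to visit all 12 open cells exactly once, starting at (3,2) and ending at (1,1).
Cell (3,4) has only two open neighbours ((2,4) and (3,3)), so the path must pass straight through it: one of those is the cell it's entered from and the other is where it exits.
Route from (3,2): left to (3,1), up to (2,1), 2× right (reaching (2,3)), down to (3,3), right to (3,4), 2× up (reaching (1,4)), 3× left (reaching (1,1)) — 11 moves in all.
Check: all 12 open cells covered.

(3,2) (3,1) (2,1) (2,2) (2,3) (3,3) (3,4) (2,4) (1,4) (1,3) (1,2) (1,1)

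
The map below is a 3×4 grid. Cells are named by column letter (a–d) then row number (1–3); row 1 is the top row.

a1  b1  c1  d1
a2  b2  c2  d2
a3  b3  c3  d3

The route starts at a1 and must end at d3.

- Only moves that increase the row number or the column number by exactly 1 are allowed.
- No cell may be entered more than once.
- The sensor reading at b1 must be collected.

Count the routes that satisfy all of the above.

6

A right/down-only route from a1 to d3 makes exactly 2 down-moves and 3 right-moves in some order.
With no other constraints that would be C(5,2) = 10 routes.
Split at b1 and multiply the segment counts: a1→b1: 1; b1→d3: 6; product = 6.
That gives 6 routes.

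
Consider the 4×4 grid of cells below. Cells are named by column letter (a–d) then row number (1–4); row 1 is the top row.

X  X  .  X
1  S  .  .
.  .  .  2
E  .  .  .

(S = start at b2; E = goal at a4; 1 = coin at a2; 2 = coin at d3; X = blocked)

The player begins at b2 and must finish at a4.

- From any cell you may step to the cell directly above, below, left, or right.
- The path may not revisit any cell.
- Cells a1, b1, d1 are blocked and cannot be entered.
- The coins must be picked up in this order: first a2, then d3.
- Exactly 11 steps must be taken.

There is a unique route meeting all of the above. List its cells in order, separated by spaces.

b2 a2 a3 b3 c3 c2 d2 d3 d4 c4 b4 a4

The waypoints must appear in the order a2, d3, with no cell reused.
Route from b2: left 1 to a2, down 1 to a3, right 2 to c3, up 1 to c2, right 1 to d2, down 2 to d4, left 3 to a4 — 11 moves in all.
Check: order respected (1 at step 1, 2 at step 7); 11 moves as required.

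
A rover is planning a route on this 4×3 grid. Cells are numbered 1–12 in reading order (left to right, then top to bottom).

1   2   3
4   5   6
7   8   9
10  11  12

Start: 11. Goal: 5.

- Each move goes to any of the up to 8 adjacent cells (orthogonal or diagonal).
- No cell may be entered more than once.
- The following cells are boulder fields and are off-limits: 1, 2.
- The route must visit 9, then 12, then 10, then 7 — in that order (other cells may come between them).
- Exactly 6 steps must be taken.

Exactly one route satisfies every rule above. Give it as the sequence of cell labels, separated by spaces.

The waypoints must appear in the order 9, 12, 10, 7, with no cell reused.
Route from 11: up-right 1 to 9, down 1 to 12, up-left 1 to 8, down-left 1 to 10, up 1 to 7, up-right 1 to 5 — 6 moves in all.
Check: order respected (9 at step 1, 12 at step 2, 10 at step 4, 7 at step 5); 6 moves as required.

11 9 12 8 10 7 5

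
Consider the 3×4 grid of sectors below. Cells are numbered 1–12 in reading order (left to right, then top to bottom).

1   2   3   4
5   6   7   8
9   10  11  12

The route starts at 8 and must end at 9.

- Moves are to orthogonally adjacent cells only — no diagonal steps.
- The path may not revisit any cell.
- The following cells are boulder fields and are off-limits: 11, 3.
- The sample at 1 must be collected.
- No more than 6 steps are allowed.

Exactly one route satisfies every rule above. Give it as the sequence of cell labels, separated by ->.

The 6-move cap with required stops at 1 leaves no slack for detours.
Route from 8: left 2 to 6, up 1 to 2, left 1 to 1, down 2 to 9 — 6 moves in all.
Check: all required cells visited; 6 ≤ 6 moves.

8 -> 7 -> 6 -> 2 -> 1 -> 5 -> 9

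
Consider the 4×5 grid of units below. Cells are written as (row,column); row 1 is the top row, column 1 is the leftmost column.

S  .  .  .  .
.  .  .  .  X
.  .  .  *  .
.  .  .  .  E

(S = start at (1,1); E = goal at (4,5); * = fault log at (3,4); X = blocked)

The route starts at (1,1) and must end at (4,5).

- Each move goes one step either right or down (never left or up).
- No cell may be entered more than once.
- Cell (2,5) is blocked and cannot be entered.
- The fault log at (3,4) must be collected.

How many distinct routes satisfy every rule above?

A right/down-only route from (1,1) to (4,5) makes exactly 3 down-moves and 4 right-moves in some order.
With no other constraints that would be C(7,3) = 35 routes.
Split at (3,4) and multiply the segment counts (each segment already excludes blocked cells): (1,1)→(3,4): 10; (3,4)→(4,5): 2; product = 20.
That gives 20 routes.

20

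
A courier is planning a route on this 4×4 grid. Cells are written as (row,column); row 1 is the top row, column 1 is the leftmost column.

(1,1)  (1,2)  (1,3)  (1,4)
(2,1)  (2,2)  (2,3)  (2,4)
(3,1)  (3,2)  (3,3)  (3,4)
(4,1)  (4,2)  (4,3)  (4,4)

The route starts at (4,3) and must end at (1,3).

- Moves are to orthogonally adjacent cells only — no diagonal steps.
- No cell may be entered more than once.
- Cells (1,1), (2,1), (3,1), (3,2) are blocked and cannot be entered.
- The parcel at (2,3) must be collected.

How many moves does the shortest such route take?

Any route passes through (2,3) somewhere between (4,3) and (1,3). Summing Manhattan distances along the two legs ((4,3) → (2,3) → (1,3)) gives a lower bound of 2 + 1 = 3 moves.
A route of 3 moves achieves this: (4,3) → (3,3) → (2,3) → (1,3).
Since 3 matches the lower bound, it is optimal.

3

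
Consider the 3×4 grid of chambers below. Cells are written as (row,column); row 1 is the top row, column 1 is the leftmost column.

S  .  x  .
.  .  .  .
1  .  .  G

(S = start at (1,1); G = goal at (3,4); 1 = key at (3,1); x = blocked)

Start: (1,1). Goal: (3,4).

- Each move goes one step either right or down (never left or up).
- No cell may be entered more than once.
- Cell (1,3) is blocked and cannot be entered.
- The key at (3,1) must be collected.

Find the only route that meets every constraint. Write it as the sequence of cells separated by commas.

(1,1), (2,1), (3,1), (3,2), (3,3), (3,4)

Moves only go right or down, so the column and row indices never decrease.
Route from (1,1): down 2 to (3,1), right 3 to (3,4) — 5 moves in all.
Check: all required cells visited.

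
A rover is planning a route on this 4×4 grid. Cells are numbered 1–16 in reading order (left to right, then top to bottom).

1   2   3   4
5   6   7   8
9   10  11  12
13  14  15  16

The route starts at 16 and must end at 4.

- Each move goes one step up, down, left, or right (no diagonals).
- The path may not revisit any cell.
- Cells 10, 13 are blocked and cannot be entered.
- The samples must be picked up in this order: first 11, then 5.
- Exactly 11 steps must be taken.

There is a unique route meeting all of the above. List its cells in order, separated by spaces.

The waypoints must appear in the order 11, 5, with no cell reused.
Route from 16: left to 15, up to 11, right to 12, up to 8, 3× left (reaching 5), up to 1, 3× right (reaching 4) — 11 moves in all.
Check: order respected (11 at step 2, 5 at step 7); 11 moves as required.

16 15 11 12 8 7 6 5 1 2 3 4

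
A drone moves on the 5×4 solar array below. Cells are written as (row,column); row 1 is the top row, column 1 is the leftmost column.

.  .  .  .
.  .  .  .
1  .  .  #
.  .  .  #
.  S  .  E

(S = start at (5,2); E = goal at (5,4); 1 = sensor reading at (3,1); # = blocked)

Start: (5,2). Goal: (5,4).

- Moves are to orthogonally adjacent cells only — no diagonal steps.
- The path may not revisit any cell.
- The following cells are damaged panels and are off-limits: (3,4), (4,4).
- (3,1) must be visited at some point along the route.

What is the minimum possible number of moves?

8

Any route passes through (3,1) somewhere between (5,2) and (5,4). Summing Manhattan distances along the two legs ((5,2) → (3,1) → (5,4)) gives a lower bound of 3 + 5 = 8 moves.
A route of 8 moves achieves this: (5,2) → (4,2) → (4,1) → (3,1) → (3,2) → (3,3) → (4,3) → (5,3) → (5,4).
Since 8 matches the lower bound, it is optimal.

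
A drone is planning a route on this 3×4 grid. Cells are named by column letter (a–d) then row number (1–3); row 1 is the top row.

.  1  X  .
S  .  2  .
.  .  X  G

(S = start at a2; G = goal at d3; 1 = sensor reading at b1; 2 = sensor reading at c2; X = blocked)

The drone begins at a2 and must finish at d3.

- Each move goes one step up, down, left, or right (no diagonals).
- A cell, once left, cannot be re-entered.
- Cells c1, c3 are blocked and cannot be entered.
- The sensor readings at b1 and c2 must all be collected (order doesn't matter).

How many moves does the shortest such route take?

6

Any route passes through b1 and c2 in some order between a2 and d3. Summing Manhattan distances along each leg and taking the cheapest ordering (a2 → b1 → c2 → d3) gives a lower bound of 2 + 2 + 2 = 6 moves.
A route of 6 moves achieves this: a2 → a1 → b1 → b2 → c2 → d2 → d3.
Since 6 matches the lower bound, it is optimal.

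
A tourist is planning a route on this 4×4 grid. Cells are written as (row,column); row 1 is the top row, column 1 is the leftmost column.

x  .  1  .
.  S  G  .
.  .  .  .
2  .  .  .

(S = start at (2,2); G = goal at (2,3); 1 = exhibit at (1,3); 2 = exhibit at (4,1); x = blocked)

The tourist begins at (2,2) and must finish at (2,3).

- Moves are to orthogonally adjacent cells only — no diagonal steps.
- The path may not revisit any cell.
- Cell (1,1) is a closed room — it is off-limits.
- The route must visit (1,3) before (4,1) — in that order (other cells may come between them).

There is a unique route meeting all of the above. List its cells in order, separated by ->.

(2,2) -> (1,2) -> (1,3) -> (1,4) -> (2,4) -> (3,4) -> (4,4) -> (4,3) -> (4,2) -> (4,1) -> (3,1) -> (3,2) -> (3,3) -> (2,3)

The waypoints must appear in the order (1,3), (4,1), with no cell reused.
Route from (2,2): up 1 to (1,2), right 2 to (1,4), down 3 to (4,4), left 3 to (4,1), up 1 to (3,1), right 2 to (3,3), up 1 to (2,3) — 13 moves in all.
Check: order respected (1 at step 2, 2 at step 9).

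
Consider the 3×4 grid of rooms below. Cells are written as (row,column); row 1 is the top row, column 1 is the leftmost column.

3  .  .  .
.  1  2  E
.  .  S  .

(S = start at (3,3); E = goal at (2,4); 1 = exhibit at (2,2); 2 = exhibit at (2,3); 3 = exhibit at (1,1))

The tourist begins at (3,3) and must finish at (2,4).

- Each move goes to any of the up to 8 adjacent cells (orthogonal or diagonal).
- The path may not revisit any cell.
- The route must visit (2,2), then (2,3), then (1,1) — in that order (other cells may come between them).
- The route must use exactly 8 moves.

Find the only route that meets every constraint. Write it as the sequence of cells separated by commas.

(3,3), (2,2), (2,3), (3,2), (2,1), (1,1), (1,2), (1,3), (2,4)

The waypoints must appear in the order (2,2), (2,3), (1,1), with no cell reused.
Route from (3,3): up-left 1 to (2,2), right 1 to (2,3), down-left 1 to (3,2), up-left 1 to (2,1), up 1 to (1,1), right 2 to (1,3), down-right 1 to (2,4) — 8 moves in all.
Check: order respected (1 at step 1, 2 at step 2, 3 at step 5); 8 moves as required.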